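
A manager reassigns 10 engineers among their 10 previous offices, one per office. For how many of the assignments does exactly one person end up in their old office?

Pick the single fixed position: C(10,1) = 10 ways.
The other 9 form a derangement: !9 = 133496.
Total: 10 × 133496 = 1334960.

1334960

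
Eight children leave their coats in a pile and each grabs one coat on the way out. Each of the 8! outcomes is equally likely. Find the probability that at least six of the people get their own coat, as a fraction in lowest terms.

Favorable outcomes: Σ_{i≥6} C(8,i)·!(8-i) = 28·1 + 8·0 + 1·1 = 29.
Total outcomes: 8! = 40320.
Probability = 29/40320 = 29/40320.

29/40320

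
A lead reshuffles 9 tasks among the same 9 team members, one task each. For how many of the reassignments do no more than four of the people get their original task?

361541

Sum C(9,i)·!(9-i) for i = 0..4:
  i=0: C(9,0)·!9 = 1·133496 = 133496
  i=1: C(9,1)·!8 = 9·14833 = 133497
  i=2: C(9,2)·!7 = 36·1854 = 66744
  i=3: C(9,3)·!6 = 84·265 = 22260
  i=4: C(9,4)·!5 = 126·44 = 5544
Total = 361541.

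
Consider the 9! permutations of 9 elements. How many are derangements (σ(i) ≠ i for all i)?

Recurrence: !9 = 9·!8 + (-1)^9.
!9 = 9·14833 - 1 = 133496

133496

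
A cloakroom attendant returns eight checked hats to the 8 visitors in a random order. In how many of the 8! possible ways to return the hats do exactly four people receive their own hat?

Pick the 4 fixed positions: C(8,4) = 70 ways.
The remaining 4 must be deranged: !4 = 9.
Total: 70 × 9 = 630.

630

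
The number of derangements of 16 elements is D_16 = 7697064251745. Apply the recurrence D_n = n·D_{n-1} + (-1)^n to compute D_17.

D_17 = 17·7697064251745 - 1 = 130850092279664.

130850092279664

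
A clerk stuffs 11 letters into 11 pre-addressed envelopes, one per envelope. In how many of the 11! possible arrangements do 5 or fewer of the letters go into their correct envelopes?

# with exactly i fixed is C(11,i)·!(11-i); sum over i=0..5:
  i=0: C(11,0)·!11 = 1·14684570 = 14684570
  i=1: C(11,1)·!10 = 11·1334961 = 14684571
  i=2: C(11,2)·!9 = 55·133496 = 7342280
  i=3: C(11,3)·!8 = 165·14833 = 2447445
  i=4: C(11,4)·!7 = 330·1854 = 611820
  i=5: C(11,5)·!6 = 462·265 = 122430
Total = 39893116.

39893116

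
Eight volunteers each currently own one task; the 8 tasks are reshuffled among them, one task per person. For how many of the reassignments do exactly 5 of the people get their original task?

Choose which 5 of the 8 are fixed: C(8,5) = 56.
The remaining 3 must be deranged: !3 = 2.
Total: 56 × 2 = 112.

112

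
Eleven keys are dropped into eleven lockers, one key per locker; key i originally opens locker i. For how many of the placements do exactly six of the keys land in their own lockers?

20328

Choose which 6 of the 11 are fixed: C(11,6) = 462.
The remaining 5 must be deranged: !5 = 44.
Total: 462 × 44 = 20328.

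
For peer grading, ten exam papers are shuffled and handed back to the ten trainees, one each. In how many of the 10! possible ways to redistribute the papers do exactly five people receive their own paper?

Pick the 5 fixed positions: C(10,5) = 252 ways.
The remaining 5 must be deranged: !5 = 44.
Total: 252 × 44 = 11088.

11088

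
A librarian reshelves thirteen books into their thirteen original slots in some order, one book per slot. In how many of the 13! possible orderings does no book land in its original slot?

The number of derangements of 13 is !13 = Σ_{k=0}^{13} (-1)^k·13!/k!
= 13! - 13!/1! + 13!/2! - 13!/3! + 13!/4! - 13!/5! + 13!/6! - 13!/7! + 13!/8! - 13!/9! + 13!/10! - 13!/11! + 13!/12! - 13!/13!
= 6227020800 - 6227020800 + 3113510400 - 1037836800 + 259459200 - 51891840 + 8648640 - 1235520 + 154440 - 17160 + 1716 - 156 + 13 - 1
= 2290792932

2290792932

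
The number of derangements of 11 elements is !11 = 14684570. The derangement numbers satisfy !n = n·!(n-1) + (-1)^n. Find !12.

176214841

!12 = 12·14684570 + 1 = 176214841.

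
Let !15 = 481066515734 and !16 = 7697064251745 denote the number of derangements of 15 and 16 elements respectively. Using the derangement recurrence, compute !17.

!17 = (17-1)·(!16 + !15) = 16·(7697064251745 + 481066515734) = 16·8178130767479 = 130850092279664.

130850092279664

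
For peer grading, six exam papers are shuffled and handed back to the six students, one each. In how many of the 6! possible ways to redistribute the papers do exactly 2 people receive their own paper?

Choose which 2 of the 6 are fixed: C(6,2) = 15.
The remaining 4 must be deranged: !4 = 9.
Total: 15 × 9 = 135.

135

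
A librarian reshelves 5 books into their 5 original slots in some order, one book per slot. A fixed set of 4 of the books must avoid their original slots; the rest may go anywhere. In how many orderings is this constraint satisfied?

Inclusion-exclusion on the 4 forbidden self-matches:
Σ_{j=0}^{4} (-1)^j C(4,j)(5-j)!
= C(4,0)·5! - C(4,1)·4! + C(4,2)·3! - C(4,3)·2! + C(4,4)·1!
= 120 - 96 + 36 - 8 + 1
= 53

53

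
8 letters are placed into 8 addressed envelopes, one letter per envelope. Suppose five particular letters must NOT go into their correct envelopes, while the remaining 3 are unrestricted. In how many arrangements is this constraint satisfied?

21234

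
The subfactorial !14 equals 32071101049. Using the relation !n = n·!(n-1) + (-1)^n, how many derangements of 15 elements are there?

!15 = 15·32071101049 - 1 = 481066515734.

481066515734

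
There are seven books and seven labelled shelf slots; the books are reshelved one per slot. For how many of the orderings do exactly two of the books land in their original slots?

Pick the 2 fixed positions: C(7,2) = 21 ways.
The remaining 5 must be deranged: !5 = 44.
Total: 21 × 44 = 924.

924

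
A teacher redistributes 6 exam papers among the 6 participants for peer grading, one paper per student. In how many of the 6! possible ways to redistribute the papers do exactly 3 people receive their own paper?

40

Pick the 3 fixed positions: C(6,3) = 20 ways.
The remaining 3 must be deranged: !3 = 2.
Total: 20 × 2 = 40.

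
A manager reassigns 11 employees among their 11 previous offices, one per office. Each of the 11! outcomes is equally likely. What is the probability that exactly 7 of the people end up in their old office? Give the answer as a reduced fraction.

Favorable outcomes: C(11,7)·!4 = 330·9 = 2970.
Total outcomes: 11! = 39916800.
Probability = 2970/39916800 = 1/13440.

1/13440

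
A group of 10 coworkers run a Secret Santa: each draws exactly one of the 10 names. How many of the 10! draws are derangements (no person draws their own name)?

!10 = 10! · Σ_{k=0}^{10} (-1)^k/k!
= 10! - 10!/1! + 10!/2! - 10!/3! + 10!/4! - 10!/5! + 10!/6! - 10!/7! + 10!/8! - 10!/9! + 10!/10!
= 3628800 - 3628800 + 1814400 - 604800 + 151200 - 30240 + 5040 - 720 + 90 - 10 + 1
= 1334961

1334961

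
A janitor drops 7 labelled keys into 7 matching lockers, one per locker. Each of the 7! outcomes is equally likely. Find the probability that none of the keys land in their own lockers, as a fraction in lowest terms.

Favorable outcomes: !7 = 1854.
Total outcomes: 7! = 5040.
Probability = 1854/5040 = 103/280.

103/280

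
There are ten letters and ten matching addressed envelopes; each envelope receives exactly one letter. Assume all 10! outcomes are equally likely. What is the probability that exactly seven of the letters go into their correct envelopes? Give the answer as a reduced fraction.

1/15120

Favorable outcomes: C(10,7)·!3 = 120·2 = 240.
Total outcomes: 10! = 3628800.
Probability = 240/3628800 = 1/15120.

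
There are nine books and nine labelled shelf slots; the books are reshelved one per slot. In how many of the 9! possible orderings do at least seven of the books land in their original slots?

37

# with exactly i fixed is C(9,i)·!(9-i); sum over i=7..9:
  i=7: C(9,7)·!2 = 36·1 = 36
  i=8: C(9,8)·!1 = 9·0 = 0
  i=9: C(9,9)·!0 = 1·1 = 1
Total = 37.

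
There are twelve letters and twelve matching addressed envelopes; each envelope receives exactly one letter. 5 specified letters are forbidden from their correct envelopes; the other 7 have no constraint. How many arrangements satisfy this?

Inclusion-exclusion on the 5 forbidden self-matches:
Σ_{j=0}^{5} (-1)^j C(5,j)(12-j)!
= C(5,0)·12! - C(5,1)·11! + C(5,2)·10! - C(5,3)·9! + C(5,4)·8! - C(5,5)·7!
= 479001600 - 199584000 + 36288000 - 3628800 + 201600 - 5040
= 312273360

312273360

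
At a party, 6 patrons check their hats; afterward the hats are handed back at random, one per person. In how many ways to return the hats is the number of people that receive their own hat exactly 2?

135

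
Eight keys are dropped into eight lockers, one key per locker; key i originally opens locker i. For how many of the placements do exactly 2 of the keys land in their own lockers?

Pick the 2 fixed positions: C(8,2) = 28 ways.
The other 6 form a derangement: !6 = 265.
Total: 28 × 265 = 7420.

7420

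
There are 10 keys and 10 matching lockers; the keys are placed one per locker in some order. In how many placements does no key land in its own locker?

Use !n = n·!(n-1) + (-1)^n.
!10 = 10·133496 + 1 = 1334961

1334961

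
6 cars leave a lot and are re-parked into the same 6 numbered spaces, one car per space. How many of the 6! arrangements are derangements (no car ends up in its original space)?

The number of derangements of 6 is !6 = Σ_{k=0}^{6} (-1)^k·6!/k!
= 6! - 6!/1! + 6!/2! - 6!/3! + 6!/4! - 6!/5! + 6!/6!
= 720 - 720 + 360 - 120 + 30 - 6 + 1
= 265

265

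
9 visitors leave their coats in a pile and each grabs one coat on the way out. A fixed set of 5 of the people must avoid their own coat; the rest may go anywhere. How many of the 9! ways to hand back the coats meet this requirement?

Inclusion-exclusion on the 5 forbidden self-matches:
Σ_{j=0}^{5} (-1)^j C(5,j)(9-j)!
= C(5,0)·9! - C(5,1)·8! + C(5,2)·7! - C(5,3)·6! + C(5,4)·5! - C(5,5)·4!
= 362880 - 201600 + 50400 - 7200 + 600 - 24
= 205056

205056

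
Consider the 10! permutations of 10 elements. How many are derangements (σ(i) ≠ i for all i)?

1334961

Recurrence: !10 = 10·!9 + (-1)^10.
!10 = 10·133496 + 1 = 1334961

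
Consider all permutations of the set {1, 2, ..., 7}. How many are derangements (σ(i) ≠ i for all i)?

1854

!7 is the nearest integer to 7!/e.
7! = 5040, and 5040/e ≈ 1854.11, so !7 = 1854.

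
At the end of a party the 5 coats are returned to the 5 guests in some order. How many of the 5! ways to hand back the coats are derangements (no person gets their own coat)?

44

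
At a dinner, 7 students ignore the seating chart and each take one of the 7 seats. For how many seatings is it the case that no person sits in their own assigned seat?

1854

!7 is the nearest integer to 7!/e.
7! = 5040, and 5040/e ≈ 1854.11, so !7 = 1854.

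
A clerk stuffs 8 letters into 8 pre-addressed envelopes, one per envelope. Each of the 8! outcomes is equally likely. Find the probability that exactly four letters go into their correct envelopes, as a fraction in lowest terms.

1/64

Favorable outcomes: C(8,4)·!4 = 70·9 = 630.
Total outcomes: 8! = 40320.
Probability = 630/40320 = 1/64.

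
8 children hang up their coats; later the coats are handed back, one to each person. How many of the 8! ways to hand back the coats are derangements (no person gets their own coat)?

The number of derangements of 8 is !8 = Σ_{k=0}^{8} (-1)^k·8!/k!
= 8! - 8!/1! + 8!/2! - 8!/3! + 8!/4! - 8!/5! + 8!/6! - 8!/7! + 8!/8!
= 40320 - 40320 + 20160 - 6720 + 1680 - 336 + 56 - 8 + 1
= 14833

14833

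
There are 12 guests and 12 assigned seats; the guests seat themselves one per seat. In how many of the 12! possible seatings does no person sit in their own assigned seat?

By inclusion-exclusion, !12 = Σ (-1)^k · 12!/k! for k=0..12
= 12! - 12!/1! + 12!/2! - 12!/3! + 12!/4! - 12!/5! + 12!/6! - 12!/7! + 12!/8! - 12!/9! + 12!/10! - 12!/11! + 12!/12!
= 479001600 - 479001600 + 239500800 - 79833600 + 19958400 - 3991680 + 665280 - 95040 + 11880 - 1320 + 132 - 12 + 1
= 176214841

176214841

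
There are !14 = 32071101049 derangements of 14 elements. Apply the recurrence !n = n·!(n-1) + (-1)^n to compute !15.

481066515734

!15 = 15·32071101049 - 1 = 481066515734.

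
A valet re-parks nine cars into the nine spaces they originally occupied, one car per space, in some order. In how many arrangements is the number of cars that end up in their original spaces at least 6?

205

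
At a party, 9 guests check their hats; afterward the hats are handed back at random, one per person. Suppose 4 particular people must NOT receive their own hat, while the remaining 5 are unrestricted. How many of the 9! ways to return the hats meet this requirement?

Let A_j be the event that the j-th constrained one is fixed. By inclusion-exclusion over the 4 events:
Σ_{j=0}^{4} (-1)^j C(4,j)(9-j)!
= C(4,0)·9! - C(4,1)·8! + C(4,2)·7! - C(4,3)·6! + C(4,4)·5!
= 362880 - 161280 + 30240 - 2880 + 120
= 229080

229080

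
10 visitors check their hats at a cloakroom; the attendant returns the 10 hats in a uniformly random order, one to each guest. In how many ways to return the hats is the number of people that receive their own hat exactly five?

11088

Choose which 5 of the 10 are fixed: C(10,5) = 252.
The remaining 5 must be deranged: !5 = 44.
Total: 252 × 44 = 11088.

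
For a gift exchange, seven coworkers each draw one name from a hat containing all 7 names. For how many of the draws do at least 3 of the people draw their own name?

# with exactly i fixed is C(7,i)·!(7-i); sum over i=3..7:
  i=3: C(7,3)·!4 = 35·9 = 315
  i=4: C(7,4)·!3 = 35·2 = 70
  i=5: C(7,5)·!2 = 21·1 = 21
  i=6: C(7,6)·!1 = 7·0 = 0
  i=7: C(7,7)·!0 = 1·1 = 1
Total = 407.

407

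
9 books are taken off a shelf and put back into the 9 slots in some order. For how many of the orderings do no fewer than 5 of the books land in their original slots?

1339

# with exactly i fixed is C(9,i)·!(9-i); sum over i=5..9:
  i=5: C(9,5)·!4 = 126·9 = 1134
  i=6: C(9,6)·!3 = 84·2 = 168
  i=7: C(9,7)·!2 = 36·1 = 36
  i=8: C(9,8)·!1 = 9·0 = 0
  i=9: C(9,9)·!0 = 1·1 = 1
Total = 1339.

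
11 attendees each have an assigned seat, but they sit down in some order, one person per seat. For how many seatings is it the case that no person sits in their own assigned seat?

!11 is the nearest integer to 11!/e.
11! = 39916800, and 39916800/e ≈ 14684570.08, so !11 = 14684570.

14684570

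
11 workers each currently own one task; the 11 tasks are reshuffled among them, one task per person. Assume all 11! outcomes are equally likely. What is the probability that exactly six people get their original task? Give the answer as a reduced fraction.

11/21600

Favorable outcomes: C(11,6)·!5 = 462·44 = 20328.
Total outcomes: 11! = 39916800.
Probability = 20328/39916800 = 11/21600.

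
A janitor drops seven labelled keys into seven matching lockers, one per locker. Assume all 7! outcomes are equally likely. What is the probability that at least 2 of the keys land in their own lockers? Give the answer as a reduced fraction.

1331/5040

Favorable outcomes: Σ_{i≥2} C(7,i)·!(7-i) = 21·44 + 35·9 + 35·2 + 21·1 + 7·0 + 1·1 = 1331.
Total outcomes: 7! = 5040.
Probability = 1331/5040 = 1331/5040.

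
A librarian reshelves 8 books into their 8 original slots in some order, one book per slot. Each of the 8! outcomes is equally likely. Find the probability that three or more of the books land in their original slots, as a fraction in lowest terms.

647/8064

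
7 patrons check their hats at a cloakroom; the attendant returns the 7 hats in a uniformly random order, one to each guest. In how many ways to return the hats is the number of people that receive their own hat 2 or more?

1331

Sum C(7,i)·!(7-i) for i = 2..7:
  i=2: C(7,2)·!5 = 21·44 = 924
  i=3: C(7,3)·!4 = 35·9 = 315
  i=4: C(7,4)·!3 = 35·2 = 70
  i=5: C(7,5)·!2 = 21·1 = 21
  i=6: C(7,6)·!1 = 7·0 = 0
  i=7: C(7,7)·!0 = 1·1 = 1
Total = 1331.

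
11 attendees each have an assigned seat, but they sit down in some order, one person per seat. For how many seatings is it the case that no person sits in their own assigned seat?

14684570

The subfactorial !11 = [11!/e] (nearest integer).
11! = 39916800, and 39916800/e ≈ 14684570.08, so !11 = 14684570.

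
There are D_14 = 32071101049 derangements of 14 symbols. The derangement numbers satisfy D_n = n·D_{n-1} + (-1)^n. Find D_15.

D_15 = 15·32071101049 - 1 = 481066515734.

481066515734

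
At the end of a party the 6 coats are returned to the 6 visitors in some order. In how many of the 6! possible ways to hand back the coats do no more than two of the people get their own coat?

# with exactly i fixed is C(6,i)·!(6-i); sum over i=0..2:
  i=0: C(6,0)·!6 = 1·265 = 265
  i=1: C(6,1)·!5 = 6·44 = 264
  i=2: C(6,2)·!4 = 15·9 = 135
Total = 664.

664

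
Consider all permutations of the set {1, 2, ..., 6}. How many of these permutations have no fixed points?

265

Recurrence: !6 = 6·!5 + (-1)^6.
!6 = 6·44 + 1 = 265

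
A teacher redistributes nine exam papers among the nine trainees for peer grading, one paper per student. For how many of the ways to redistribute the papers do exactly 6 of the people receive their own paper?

Choose which 6 of the 9 are fixed: C(9,6) = 84.
The other 3 form a derangement: !3 = 2.
Total: 84 × 2 = 168.

168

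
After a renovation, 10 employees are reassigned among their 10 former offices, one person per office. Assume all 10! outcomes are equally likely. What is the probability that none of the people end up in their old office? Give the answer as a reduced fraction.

16481/44800

Favorable outcomes: !10 = 1334961.
Total outcomes: 10! = 3628800.
Probability = 1334961/3628800 = 16481/44800.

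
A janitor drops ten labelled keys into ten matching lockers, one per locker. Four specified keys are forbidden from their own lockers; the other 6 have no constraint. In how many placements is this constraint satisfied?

Inclusion-exclusion on the 4 forbidden self-matches:
Σ_{j=0}^{4} (-1)^j C(4,j)(10-j)!
= C(4,0)·10! - C(4,1)·9! + C(4,2)·8! - C(4,3)·7! + C(4,4)·6!
= 3628800 - 1451520 + 241920 - 20160 + 720
= 2399760

2399760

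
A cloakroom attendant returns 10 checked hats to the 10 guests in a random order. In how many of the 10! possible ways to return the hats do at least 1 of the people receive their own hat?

Sum C(10,i)·!(10-i) for i = 1..10:
  i=1: C(10,1)·!9 = 10·133496 = 1334960
  i=2: C(10,2)·!8 = 45·14833 = 667485
  i=3: C(10,3)·!7 = 120·1854 = 222480
  i=4: C(10,4)·!6 = 210·265 = 55650
  i=5: C(10,5)·!5 = 252·44 = 11088
  i=6: C(10,6)·!4 = 210·9 = 1890
  i=7: C(10,7)·!3 = 120·2 = 240
  i=8: C(10,8)·!2 = 45·1 = 45
  i=9: C(10,9)·!1 = 10·0 = 0
  i=10: C(10,10)·!0 = 1·1 = 1
Total = 2293839.

2293839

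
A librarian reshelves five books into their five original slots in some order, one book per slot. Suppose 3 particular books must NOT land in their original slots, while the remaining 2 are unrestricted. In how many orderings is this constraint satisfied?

Inclusion-exclusion on the 3 forbidden self-matches:
Σ_{j=0}^{3} (-1)^j C(3,j)(5-j)!
= C(3,0)·5! - C(3,1)·4! + C(3,2)·3! - C(3,3)·2!
= 120 - 72 + 18 - 2
= 64

64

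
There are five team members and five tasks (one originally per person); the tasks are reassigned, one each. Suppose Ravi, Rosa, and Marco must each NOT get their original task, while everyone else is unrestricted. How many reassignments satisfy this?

64

Let A_j be the event that the j-th constrained one is fixed. By inclusion-exclusion over the 3 events:
Σ_{j=0}^{3} (-1)^j C(3,j)(5-j)!
= C(3,0)·5! - C(3,1)·4! + C(3,2)·3! - C(3,3)·2!
= 120 - 72 + 18 - 2
= 64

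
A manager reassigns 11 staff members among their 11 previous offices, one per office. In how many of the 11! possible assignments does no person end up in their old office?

14684570

Use !n = (n-1)(!(n-1) + !(n-2)).
!11 = 10·(1334961 + 133496) = 10·1468457 = 14684570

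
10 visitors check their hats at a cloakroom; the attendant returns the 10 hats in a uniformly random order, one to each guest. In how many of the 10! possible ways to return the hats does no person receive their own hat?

1334961

By inclusion-exclusion, !10 = Σ (-1)^k · 10!/k! for k=0..10
= 10! - 10!/1! + 10!/2! - 10!/3! + 10!/4! - 10!/5! + 10!/6! - 10!/7! + 10!/8! - 10!/9! + 10!/10!
= 3628800 - 3628800 + 1814400 - 604800 + 151200 - 30240 + 5040 - 720 + 90 - 10 + 1
= 1334961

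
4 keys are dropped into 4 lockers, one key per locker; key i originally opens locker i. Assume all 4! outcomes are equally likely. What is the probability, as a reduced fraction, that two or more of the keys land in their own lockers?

7/24

Favorable outcomes: Σ_{i≥2} C(4,i)·!(4-i) = 6·1 + 4·0 + 1·1 = 7.
Total outcomes: 4! = 24.
Probability = 7/24 = 7/24.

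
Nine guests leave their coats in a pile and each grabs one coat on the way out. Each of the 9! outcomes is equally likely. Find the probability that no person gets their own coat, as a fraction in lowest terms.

16687/45360

Favorable outcomes: !9 = 133496.
Total outcomes: 9! = 362880.
Probability = 133496/362880 = 16687/45360.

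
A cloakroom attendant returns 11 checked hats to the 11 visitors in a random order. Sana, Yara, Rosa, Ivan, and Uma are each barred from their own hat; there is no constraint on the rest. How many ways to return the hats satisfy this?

25022880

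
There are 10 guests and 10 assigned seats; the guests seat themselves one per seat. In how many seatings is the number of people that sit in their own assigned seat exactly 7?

240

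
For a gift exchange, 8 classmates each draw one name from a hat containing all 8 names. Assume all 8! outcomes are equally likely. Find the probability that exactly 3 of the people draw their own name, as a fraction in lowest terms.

Favorable outcomes: C(8,3)·!5 = 56·44 = 2464.
Total outcomes: 8! = 40320.
Probability = 2464/40320 = 11/180.

11/180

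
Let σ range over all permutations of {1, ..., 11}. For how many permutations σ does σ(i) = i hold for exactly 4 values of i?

611820

Choose which 4 of the 11 are fixed: C(11,4) = 330.
The other 7 form a derangement: !7 = 1854.
Total: 330 × 1854 = 611820.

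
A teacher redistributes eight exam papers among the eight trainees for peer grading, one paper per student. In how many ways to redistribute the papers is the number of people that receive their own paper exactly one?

14832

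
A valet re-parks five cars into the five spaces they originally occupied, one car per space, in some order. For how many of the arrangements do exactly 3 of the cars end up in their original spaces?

10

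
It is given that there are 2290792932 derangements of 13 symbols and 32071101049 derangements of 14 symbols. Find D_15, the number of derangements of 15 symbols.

D_15 = (15-1)·(D_14 + D_13) = 14·(32071101049 + 2290792932) = 14·34361893981 = 481066515734.

481066515734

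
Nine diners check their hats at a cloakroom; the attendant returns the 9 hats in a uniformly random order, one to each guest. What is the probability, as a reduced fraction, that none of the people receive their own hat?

Favorable outcomes: !9 = 133496.
Total outcomes: 9! = 362880.
Probability = 133496/362880 = 16687/45360.

16687/45360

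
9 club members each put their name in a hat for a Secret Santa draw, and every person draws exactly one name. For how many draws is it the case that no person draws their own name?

Use !n = (n-1)(!(n-1) + !(n-2)).
!9 = 8·(14833 + 1854) = 8·16687 = 133496

133496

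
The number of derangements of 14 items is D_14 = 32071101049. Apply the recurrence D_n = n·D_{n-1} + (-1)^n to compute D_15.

481066515734

D_15 = 15·32071101049 - 1 = 481066515734.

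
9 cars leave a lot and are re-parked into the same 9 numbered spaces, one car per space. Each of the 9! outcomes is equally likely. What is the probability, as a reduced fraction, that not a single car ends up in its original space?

16687/45360

Favorable outcomes: !9 = 133496.
Total outcomes: 9! = 362880.
Probability = 133496/362880 = 16687/45360.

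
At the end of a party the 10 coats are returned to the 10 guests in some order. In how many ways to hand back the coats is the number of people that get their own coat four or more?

Sum C(10,i)·!(10-i) for i = 4..10:
  i=4: C(10,4)·!6 = 210·265 = 55650
  i=5: C(10,5)·!5 = 252·44 = 11088
  i=6: C(10,6)·!4 = 210·9 = 1890
  i=7: C(10,7)·!3 = 120·2 = 240
  i=8: C(10,8)·!2 = 45·1 = 45
  i=9: C(10,9)·!1 = 10·0 = 0
  i=10: C(10,10)·!0 = 1·1 = 1
Total = 68914.

68914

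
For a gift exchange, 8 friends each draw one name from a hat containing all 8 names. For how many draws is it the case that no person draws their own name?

Use !n = (n-1)(!(n-1) + !(n-2)).
!8 = 7·(1854 + 265) = 7·2119 = 14833

14833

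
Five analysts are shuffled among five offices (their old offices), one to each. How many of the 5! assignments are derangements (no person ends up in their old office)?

44

The subfactorial !5 = [5!/e] (nearest integer).
5! = 120, and 120/e ≈ 44.15, so !5 = 44.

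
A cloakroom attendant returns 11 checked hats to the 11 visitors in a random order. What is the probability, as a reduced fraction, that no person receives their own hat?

1468457/3991680

Favorable outcomes: !11 = 14684570.
Total outcomes: 11! = 39916800.
Probability = 14684570/39916800 = 1468457/3991680.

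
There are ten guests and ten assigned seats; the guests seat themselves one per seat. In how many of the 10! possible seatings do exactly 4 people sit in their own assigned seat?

55650

Pick the 4 fixed positions: C(10,4) = 210 ways.
The other 6 form a derangement: !6 = 265.
Total: 210 × 265 = 55650.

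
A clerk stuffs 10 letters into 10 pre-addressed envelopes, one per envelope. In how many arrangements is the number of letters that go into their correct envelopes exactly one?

Pick the single fixed position: C(10,1) = 10 ways.
The other 9 form a derangement: !9 = 133496.
Total: 10 × 133496 = 1334960.

1334960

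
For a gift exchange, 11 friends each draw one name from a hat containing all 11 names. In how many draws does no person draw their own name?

!11 = 11! · Σ_{k=0}^{11} (-1)^k/k!
= 11! - 11!/1! + 11!/2! - 11!/3! + 11!/4! - 11!/5! + 11!/6! - 11!/7! + 11!/8! - 11!/9! + 11!/10! - 11!/11!
= 39916800 - 39916800 + 19958400 - 6652800 + 1663200 - 332640 + 55440 - 7920 + 990 - 110 + 11 - 1
= 14684570

14684570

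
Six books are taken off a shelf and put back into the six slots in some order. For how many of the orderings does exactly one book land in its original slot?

Choose which one of the 6 is fixed: C(6,1) = 6.
The remaining 5 must be deranged: !5 = 44.
Total: 6 × 44 = 264.

264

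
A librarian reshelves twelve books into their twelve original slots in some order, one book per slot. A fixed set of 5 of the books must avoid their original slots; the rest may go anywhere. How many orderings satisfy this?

312273360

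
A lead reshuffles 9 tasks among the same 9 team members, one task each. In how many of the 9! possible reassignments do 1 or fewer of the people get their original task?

Sum C(9,i)·!(9-i) for i = 0..1:
  i=0: C(9,0)·!9 = 1·133496 = 133496
  i=1: C(9,1)·!8 = 9·14833 = 133497
Total = 266993.

266993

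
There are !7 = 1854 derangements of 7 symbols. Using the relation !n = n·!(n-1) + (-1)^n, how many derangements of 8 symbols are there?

14833

!8 = 8·1854 + 1 = 14833.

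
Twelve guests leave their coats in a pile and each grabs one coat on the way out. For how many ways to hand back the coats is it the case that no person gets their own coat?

Recurrence: !12 = 12·!11 + (-1)^12.
!12 = 12·14684570 + 1 = 176214841

176214841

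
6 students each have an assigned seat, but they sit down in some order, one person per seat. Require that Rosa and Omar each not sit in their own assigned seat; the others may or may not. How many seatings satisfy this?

504

Inclusion-exclusion on the 2 forbidden self-matches:
Σ_{j=0}^{2} (-1)^j C(2,j)(6-j)!
= C(2,0)·6! - C(2,1)·5! + C(2,2)·4!
= 720 - 240 + 24
= 504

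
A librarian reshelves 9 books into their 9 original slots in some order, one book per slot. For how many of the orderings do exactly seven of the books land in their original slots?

36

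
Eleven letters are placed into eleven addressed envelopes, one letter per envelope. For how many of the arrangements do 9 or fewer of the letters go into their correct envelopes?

# with exactly i fixed is C(11,i)·!(11-i); sum over i=0..9:
  i=0: C(11,0)·!11 = 1·14684570 = 14684570
  i=1: C(11,1)·!10 = 11·1334961 = 14684571
  i=2: C(11,2)·!9 = 55·133496 = 7342280
  i=3: C(11,3)·!8 = 165·14833 = 2447445
  i=4: C(11,4)·!7 = 330·1854 = 611820
  i=5: C(11,5)·!6 = 462·265 = 122430
  i=6: C(11,6)·!5 = 462·44 = 20328
  i=7: C(11,7)·!4 = 330·9 = 2970
  i=8: C(11,8)·!3 = 165·2 = 330
  i=9: C(11,9)·!2 = 55·1 = 55
Total = 39916799.

39916799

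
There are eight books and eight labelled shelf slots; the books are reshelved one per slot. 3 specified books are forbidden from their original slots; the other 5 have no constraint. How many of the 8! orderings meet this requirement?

27240

Inclusion-exclusion on the 3 forbidden self-matches:
Σ_{j=0}^{3} (-1)^j C(3,j)(8-j)!
= C(3,0)·8! - C(3,1)·7! + C(3,2)·6! - C(3,3)·5!
= 40320 - 15120 + 2160 - 120
= 27240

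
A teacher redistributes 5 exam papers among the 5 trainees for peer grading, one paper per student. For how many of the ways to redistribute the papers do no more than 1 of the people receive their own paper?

89

# with exactly i fixed is C(5,i)·!(5-i); sum over i=0..1:
  i=0: C(5,0)·!5 = 1·44 = 44
  i=1: C(5,1)·!4 = 5·9 = 45
Total = 89.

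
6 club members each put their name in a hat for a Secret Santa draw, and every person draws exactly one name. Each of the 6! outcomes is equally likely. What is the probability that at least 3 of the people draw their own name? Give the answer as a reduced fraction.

Favorable outcomes: Σ_{i≥3} C(6,i)·!(6-i) = 20·2 + 15·1 + 6·0 + 1·1 = 56.
Total outcomes: 6! = 720.
Probability = 56/720 = 7/90.

7/90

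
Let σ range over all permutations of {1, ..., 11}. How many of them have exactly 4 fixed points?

611820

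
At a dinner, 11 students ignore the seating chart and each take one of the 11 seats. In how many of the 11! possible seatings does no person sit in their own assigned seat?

Use !n = (n-1)(!(n-1) + !(n-2)).
!11 = 10·(1334961 + 133496) = 10·1468457 = 14684570

14684570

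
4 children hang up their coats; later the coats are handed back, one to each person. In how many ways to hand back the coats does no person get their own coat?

9

By inclusion-exclusion, !4 = Σ (-1)^k · 4!/k! for k=0..4
= 4! - 4!/1! + 4!/2! - 4!/3! + 4!/4!
= 24 - 24 + 12 - 4 + 1
= 9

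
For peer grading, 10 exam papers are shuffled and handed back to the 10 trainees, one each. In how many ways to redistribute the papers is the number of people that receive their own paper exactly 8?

45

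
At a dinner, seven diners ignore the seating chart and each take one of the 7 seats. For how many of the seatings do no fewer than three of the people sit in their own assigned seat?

# with exactly i fixed is C(7,i)·!(7-i); sum over i=3..7:
  i=3: C(7,3)·!4 = 35·9 = 315
  i=4: C(7,4)·!3 = 35·2 = 70
  i=5: C(7,5)·!2 = 21·1 = 21
  i=6: C(7,6)·!1 = 7·0 = 0
  i=7: C(7,7)·!0 = 1·1 = 1
Total = 407.

407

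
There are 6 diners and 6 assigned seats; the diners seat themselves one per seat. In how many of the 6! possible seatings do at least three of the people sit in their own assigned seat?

56

Sum C(6,i)·!(6-i) for i = 3..6:
  i=3: C(6,3)·!3 = 20·2 = 40
  i=4: C(6,4)·!2 = 15·1 = 15
  i=5: C(6,5)·!1 = 6·0 = 0
  i=6: C(6,6)·!0 = 1·1 = 1
Total = 56.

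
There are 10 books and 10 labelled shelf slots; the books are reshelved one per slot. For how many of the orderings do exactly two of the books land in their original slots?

Choose which 2 of the 10 are fixed: C(10,2) = 45.
The remaining 8 must be deranged: !8 = 14833.
Total: 45 × 14833 = 667485.

667485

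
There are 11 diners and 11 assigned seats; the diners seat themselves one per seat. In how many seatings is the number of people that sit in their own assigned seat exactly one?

Choose which one of the 11 is fixed: C(11,1) = 11.
The other 10 form a derangement: !10 = 1334961.
Total: 11 × 1334961 = 14684571.

14684571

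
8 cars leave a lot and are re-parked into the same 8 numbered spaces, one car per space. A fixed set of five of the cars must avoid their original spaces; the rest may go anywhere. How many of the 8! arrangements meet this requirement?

Inclusion-exclusion on the 5 forbidden self-matches:
Σ_{j=0}^{5} (-1)^j C(5,j)(8-j)!
= C(5,0)·8! - C(5,1)·7! + C(5,2)·6! - C(5,3)·5! + C(5,4)·4! - C(5,5)·3!
= 40320 - 25200 + 7200 - 1200 + 120 - 6
= 21234

21234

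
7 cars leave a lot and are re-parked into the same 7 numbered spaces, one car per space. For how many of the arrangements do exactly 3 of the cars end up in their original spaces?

Choose which 3 of the 7 are fixed: C(7,3) = 35.
The other 4 form a derangement: !4 = 9.
Total: 35 × 9 = 315.

315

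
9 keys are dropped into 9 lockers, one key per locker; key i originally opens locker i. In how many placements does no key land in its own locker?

!9 = 9! · Σ_{k=0}^{9} (-1)^k/k!
= 9! - 9!/1! + 9!/2! - 9!/3! + 9!/4! - 9!/5! + 9!/6! - 9!/7! + 9!/8! - 9!/9!
= 362880 - 362880 + 181440 - 60480 + 15120 - 3024 + 504 - 72 + 9 - 1
= 133496

133496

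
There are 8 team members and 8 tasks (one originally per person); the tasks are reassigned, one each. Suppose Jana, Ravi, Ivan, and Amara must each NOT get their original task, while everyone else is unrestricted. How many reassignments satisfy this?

24024

Inclusion-exclusion on the 4 forbidden self-matches:
Σ_{j=0}^{4} (-1)^j C(4,j)(8-j)!
= C(4,0)·8! - C(4,1)·7! + C(4,2)·6! - C(4,3)·5! + C(4,4)·4!
= 40320 - 20160 + 4320 - 480 + 24
= 24024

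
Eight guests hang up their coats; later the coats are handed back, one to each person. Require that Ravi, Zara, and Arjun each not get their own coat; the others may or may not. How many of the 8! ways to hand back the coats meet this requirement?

27240

Inclusion-exclusion on the 3 forbidden self-matches:
Σ_{j=0}^{3} (-1)^j C(3,j)(8-j)!
= C(3,0)·8! - C(3,1)·7! + C(3,2)·6! - C(3,3)·5!
= 40320 - 15120 + 2160 - 120
= 27240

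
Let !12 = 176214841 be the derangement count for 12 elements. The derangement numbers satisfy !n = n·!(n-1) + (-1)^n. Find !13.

2290792932

!13 = 13·176214841 - 1 = 2290792932.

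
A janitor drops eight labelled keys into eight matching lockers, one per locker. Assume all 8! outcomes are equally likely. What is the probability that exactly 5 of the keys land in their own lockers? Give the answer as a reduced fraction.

Favorable outcomes: C(8,5)·!3 = 56·2 = 112.
Total outcomes: 8! = 40320.
Probability = 112/40320 = 1/360.

1/360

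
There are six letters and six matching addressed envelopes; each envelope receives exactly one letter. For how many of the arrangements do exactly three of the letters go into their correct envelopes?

Pick the 3 fixed positions: C(6,3) = 20 ways.
The other 3 form a derangement: !3 = 2.
Total: 20 × 2 = 40.

40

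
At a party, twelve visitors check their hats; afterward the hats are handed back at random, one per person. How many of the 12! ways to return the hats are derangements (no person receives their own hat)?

176214841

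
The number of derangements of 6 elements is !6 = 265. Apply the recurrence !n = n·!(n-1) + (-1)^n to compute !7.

1854

!7 = 7·265 - 1 = 1854.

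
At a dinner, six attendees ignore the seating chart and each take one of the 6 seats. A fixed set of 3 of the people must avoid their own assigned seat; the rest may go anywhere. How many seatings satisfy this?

426

Inclusion-exclusion on the 3 forbidden self-matches:
Σ_{j=0}^{3} (-1)^j C(3,j)(6-j)!
= C(3,0)·6! - C(3,1)·5! + C(3,2)·4! - C(3,3)·3!
= 720 - 360 + 72 - 6
= 426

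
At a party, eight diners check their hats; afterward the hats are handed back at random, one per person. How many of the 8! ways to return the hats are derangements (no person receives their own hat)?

14833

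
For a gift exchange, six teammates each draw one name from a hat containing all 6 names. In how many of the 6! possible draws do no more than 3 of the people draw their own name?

704

# with exactly i fixed is C(6,i)·!(6-i); sum over i=0..3:
  i=0: C(6,0)·!6 = 1·265 = 265
  i=1: C(6,1)·!5 = 6·44 = 264
  i=2: C(6,2)·!4 = 15·9 = 135
  i=3: C(6,3)·!3 = 20·2 = 40
Total = 704.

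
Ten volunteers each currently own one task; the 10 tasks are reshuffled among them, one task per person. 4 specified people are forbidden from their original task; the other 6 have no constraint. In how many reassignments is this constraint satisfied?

2399760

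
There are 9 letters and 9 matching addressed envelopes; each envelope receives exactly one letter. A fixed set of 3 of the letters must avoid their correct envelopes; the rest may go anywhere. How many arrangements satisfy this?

Inclusion-exclusion on the 3 forbidden self-matches:
Σ_{j=0}^{3} (-1)^j C(3,j)(9-j)!
= C(3,0)·9! - C(3,1)·8! + C(3,2)·7! - C(3,3)·6!
= 362880 - 120960 + 15120 - 720
= 256320

256320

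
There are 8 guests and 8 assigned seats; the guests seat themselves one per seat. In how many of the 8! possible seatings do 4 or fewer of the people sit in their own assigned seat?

# with exactly i fixed is C(8,i)·!(8-i); sum over i=0..4:
  i=0: C(8,0)·!8 = 1·14833 = 14833
  i=1: C(8,1)·!7 = 8·1854 = 14832
  i=2: C(8,2)·!6 = 28·265 = 7420
  i=3: C(8,3)·!5 = 56·44 = 2464
  i=4: C(8,4)·!4 = 70·9 = 630
Total = 40179.

40179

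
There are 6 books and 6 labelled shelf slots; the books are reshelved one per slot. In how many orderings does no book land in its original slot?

265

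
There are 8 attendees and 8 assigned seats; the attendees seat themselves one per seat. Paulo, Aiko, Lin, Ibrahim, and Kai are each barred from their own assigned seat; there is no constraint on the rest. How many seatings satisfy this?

Let A_j be the event that the j-th constrained one is fixed. By inclusion-exclusion over the 5 events:
Σ_{j=0}^{5} (-1)^j C(5,j)(8-j)!
= C(5,0)·8! - C(5,1)·7! + C(5,2)·6! - C(5,3)·5! + C(5,4)·4! - C(5,5)·3!
= 40320 - 25200 + 7200 - 1200 + 120 - 6
= 21234

21234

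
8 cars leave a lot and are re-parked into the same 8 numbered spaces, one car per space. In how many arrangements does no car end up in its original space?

14833

!8 is the nearest integer to 8!/e.
8! = 40320, and 40320/e ≈ 14832.90, so !8 = 14833.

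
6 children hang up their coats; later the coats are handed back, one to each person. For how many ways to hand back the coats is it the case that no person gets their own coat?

265

!6 = 6! · Σ_{k=0}^{6} (-1)^k/k!
= 6! - 6!/1! + 6!/2! - 6!/3! + 6!/4! - 6!/5! + 6!/6!
= 720 - 720 + 360 - 120 + 30 - 6 + 1
= 265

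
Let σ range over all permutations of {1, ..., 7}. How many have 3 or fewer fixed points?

Sum C(7,i)·!(7-i) for i = 0..3:
  i=0: C(7,0)·!7 = 1·1854 = 1854
  i=1: C(7,1)·!6 = 7·265 = 1855
  i=2: C(7,2)·!5 = 21·44 = 924
  i=3: C(7,3)·!4 = 35·9 = 315
Total = 4948.

4948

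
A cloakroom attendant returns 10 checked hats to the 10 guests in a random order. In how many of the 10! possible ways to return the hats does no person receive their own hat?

1334961

!10 is the nearest integer to 10!/e.
10! = 3628800, and 3628800/e ≈ 1334960.92, so !10 = 1334961.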